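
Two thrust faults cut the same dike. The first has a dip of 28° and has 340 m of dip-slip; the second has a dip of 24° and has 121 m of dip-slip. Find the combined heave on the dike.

heave_A = 340 × cos(28°) = 300.2 m
heave_B = 121 × cos(24°) = 110.5 m
total = 300.2 + 110.5 = 411 m

411 m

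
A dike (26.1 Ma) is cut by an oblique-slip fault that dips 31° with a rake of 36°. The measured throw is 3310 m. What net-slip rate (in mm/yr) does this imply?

0.419 mm/yr

dip-slip = throw / sin(dip) = 3310 / sin(31°) = 6427 m
net slip = dip-slip / sin(rake) = 6427 / sin(36°) = 10930 m
rate = 10930 m / 26.1 Ma = 0.000419 m/yr = 0.419 mm/yr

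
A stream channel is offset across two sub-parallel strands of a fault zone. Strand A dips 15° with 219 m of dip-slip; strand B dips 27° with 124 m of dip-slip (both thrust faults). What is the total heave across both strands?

322 m

heave_A = 219 × cos(15°) = 211.5 m
heave_B = 124 × cos(27°) = 110.5 m
total = 211.5 + 110.5 = 322 m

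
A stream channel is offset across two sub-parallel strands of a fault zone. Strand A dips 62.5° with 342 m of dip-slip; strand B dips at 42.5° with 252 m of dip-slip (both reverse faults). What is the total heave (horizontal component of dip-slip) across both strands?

heave_A = 342 × cos(62.5°) = 157.9 m
heave_B = 252 × cos(42.5°) = 185.8 m
total = 157.9 + 185.8 = 344 m

344 m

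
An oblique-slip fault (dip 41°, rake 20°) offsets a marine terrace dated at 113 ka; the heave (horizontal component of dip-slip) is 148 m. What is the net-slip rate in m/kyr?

dip-slip = heave / cos(dip) = 148 / cos(41°) = 196.1 m
net slip = dip-slip / sin(rake) = 196.1 / sin(20°) = 573.4 m
rate = 573.4 m / 113 ka = 0.00507 m/yr = 5.07 m/kyr

5.07 m/kyr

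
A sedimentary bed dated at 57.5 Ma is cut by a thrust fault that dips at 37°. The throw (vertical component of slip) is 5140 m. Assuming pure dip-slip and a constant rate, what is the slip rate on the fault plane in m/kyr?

0.149 m/kyr

dip-slip = throw / sin(dip) = 5140 m / sin(37°) = 8541 m
rate = 8541 m / 57.5 Ma = 0.000149 m/yr = 0.149 m/kyr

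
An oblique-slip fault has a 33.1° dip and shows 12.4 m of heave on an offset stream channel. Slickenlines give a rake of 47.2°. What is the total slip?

20.2 m

dip-slip = heave / cos(dip) = 12.4 / cos(33.1°) = 14.80 m
net slip = dip-slip / sin(rake) = 14.80 / sin(47.2°) = 20.2 m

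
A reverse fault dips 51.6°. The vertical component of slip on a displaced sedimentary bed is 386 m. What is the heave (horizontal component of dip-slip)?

306 m

heave = throw / tan(dip) = 386 / tan(51.6°) = 306 m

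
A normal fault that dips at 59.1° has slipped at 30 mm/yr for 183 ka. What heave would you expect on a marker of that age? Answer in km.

2.82 km

dip-slip = rate × time = 30 mm/yr × 183 ka = 5490 m
heave = dip-slip × cos(dip) = 5490 × cos(59.1°) = 2820 m = 2.82 km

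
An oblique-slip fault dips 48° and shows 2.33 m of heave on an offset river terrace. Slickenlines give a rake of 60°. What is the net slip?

dip-slip = heave / cos(dip) = 2.33 / cos(48°) = 3.482 m
net slip = dip-slip / sin(rake) = 3.482 / sin(60°) = 4.02 m

4.02 m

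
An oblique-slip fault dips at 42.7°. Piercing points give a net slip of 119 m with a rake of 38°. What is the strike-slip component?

strike-slip = net slip × cos(rake) = 119 m × cos(38°) = 93.8 m

93.8 m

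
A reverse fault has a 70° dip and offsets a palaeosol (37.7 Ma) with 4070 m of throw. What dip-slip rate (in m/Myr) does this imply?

dip-slip = throw / sin(dip) = 4070 m / sin(70°) = 4331 m
rate = 4331 m / 37.7 Ma = 0.000115 m/yr = 115 m/Myr

115 m/Myr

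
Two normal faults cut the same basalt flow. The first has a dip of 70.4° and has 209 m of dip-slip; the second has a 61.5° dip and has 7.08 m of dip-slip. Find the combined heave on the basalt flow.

73.5 m

heave_A = 209 × cos(70.4°) = 70.11 m
heave_B = 7.08 × cos(61.5°) = 3.378 m
total = 70.11 + 3.378 = 73.5 m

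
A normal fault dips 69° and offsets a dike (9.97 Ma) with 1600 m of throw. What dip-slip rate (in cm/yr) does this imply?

dip-slip = throw / sin(dip) = 1600 m / sin(69°) = 1714 m
rate = 1714 m / 9.97 Ma = 0.000172 m/yr = 0.0172 cm/yr

0.0172 cm/yr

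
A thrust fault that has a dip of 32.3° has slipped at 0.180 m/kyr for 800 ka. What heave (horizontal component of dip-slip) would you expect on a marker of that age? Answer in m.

dip-slip = rate × time = 0.180 m/kyr × 800 ka = 144 m
heave = dip-slip × cos(dip) = 144 × cos(32.3°) = 122 m

122 m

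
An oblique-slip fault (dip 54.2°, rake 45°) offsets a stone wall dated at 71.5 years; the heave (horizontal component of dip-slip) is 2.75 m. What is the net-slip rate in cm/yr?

9.30 cm/yr

dip-slip = heave / cos(dip) = 2.75 / cos(54.2°) = 4.701 m
net slip = dip-slip / sin(rake) = 4.701 / sin(45°) = 6.648 m
rate = 6.648 m / 71.5 years = 0.0930 m/yr = 9.30 cm/yr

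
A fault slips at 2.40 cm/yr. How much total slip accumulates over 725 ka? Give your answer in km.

17.4 km

slip = rate × time = 2.40 cm/yr × 725 ka = 17400 m = 17.4 km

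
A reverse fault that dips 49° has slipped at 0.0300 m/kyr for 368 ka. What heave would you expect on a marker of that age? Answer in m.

dip-slip = rate × time = 0.0300 m/kyr × 368 ka = 11.04 m
heave = dip-slip × cos(dip) = 11.04 × cos(49°) = 7.24 m

7.24 m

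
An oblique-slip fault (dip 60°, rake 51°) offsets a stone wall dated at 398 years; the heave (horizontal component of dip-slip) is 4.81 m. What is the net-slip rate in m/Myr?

31100 m/Myr

dip-slip = heave / cos(dip) = 4.81 / cos(60°) = 9.620 m
net slip = dip-slip / sin(rake) = 9.620 / sin(51°) = 12.38 m
rate = 12.38 m / 398 years = 0.0311 m/yr = 31100 m/Myr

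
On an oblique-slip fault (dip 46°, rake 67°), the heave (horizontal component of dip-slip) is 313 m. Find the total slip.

dip-slip = heave / cos(dip) = 313 / cos(46°) = 450.6 m
net slip = dip-slip / sin(rake) = 450.6 / sin(67°) = 489 m

489 m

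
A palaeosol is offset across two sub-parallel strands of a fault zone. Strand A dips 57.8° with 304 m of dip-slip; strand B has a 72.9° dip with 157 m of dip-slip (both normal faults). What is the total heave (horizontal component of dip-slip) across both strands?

208 m

heave_A = 304 × cos(57.8°) = 162 m
heave_B = 157 × cos(72.9°) = 46.16 m
total = 162 + 46.16 = 208 m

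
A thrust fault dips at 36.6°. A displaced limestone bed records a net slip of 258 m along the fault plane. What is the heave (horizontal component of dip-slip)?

207 m

heave = dip-slip × cos(dip) = 258 m × cos(36.6°) = 207 m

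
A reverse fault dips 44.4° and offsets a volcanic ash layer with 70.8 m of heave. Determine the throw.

throw = heave × tan(dip) = 70.8 × tan(44.4°) = 69.3 m

69.3 m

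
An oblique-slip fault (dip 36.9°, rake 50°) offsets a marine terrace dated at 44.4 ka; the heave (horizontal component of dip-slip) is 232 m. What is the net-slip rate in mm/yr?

8.53 mm/yr

dip-slip = heave / cos(dip) = 232 / cos(36.9°) = 290.1 m
net slip = dip-slip / sin(rake) = 290.1 / sin(50°) = 378.7 m
rate = 378.7 m / 44.4 ka = 0.00853 m/yr = 8.53 mm/yr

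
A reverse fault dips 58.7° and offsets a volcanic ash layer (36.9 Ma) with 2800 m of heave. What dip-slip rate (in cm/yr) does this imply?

0.0146 cm/yr

dip-slip = heave / cos(dip) = 2800 m / cos(58.7°) = 5390 m
rate = 5390 m / 36.9 Ma = 0.000146 m/yr = 0.0146 cm/yr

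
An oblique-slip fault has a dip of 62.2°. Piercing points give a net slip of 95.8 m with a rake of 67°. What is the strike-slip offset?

strike-slip = net slip × cos(rake) = 95.8 m × cos(67°) = 37.4 m

37.4 m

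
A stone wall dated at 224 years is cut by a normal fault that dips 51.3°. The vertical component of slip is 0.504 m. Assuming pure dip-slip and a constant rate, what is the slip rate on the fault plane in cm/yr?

dip-slip = throw / sin(dip) = 0.504 m / sin(51.3°) = 0.6458 m
rate = 0.6458 m / 224 years = 0.00288 m/yr = 0.288 cm/yr

0.288 cm/yr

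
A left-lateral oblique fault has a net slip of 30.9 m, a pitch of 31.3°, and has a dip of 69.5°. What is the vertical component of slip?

15 m

dip-slip = net slip × sin(rake) = 30.9 m × sin(31.3°) = 16.05 m
throw = dip-slip × sin(dip) = 16.05 × sin(69.5°) = 15 m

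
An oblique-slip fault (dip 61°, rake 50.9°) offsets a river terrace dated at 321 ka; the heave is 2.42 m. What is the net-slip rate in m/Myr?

20 m/Myr

dip-slip = heave / cos(dip) = 2.42 / cos(61°) = 4.992 m
net slip = dip-slip / sin(rake) = 4.992 / sin(50.9°) = 6.432 m
rate = 6.432 m / 321 ka = 0.0000200 m/yr = 20 m/Myr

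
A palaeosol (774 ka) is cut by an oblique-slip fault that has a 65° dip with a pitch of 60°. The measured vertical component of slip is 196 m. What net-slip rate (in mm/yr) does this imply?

0.323 mm/yr

dip-slip = throw / sin(dip) = 196 / sin(65°) = 216.3 m
net slip = dip-slip / sin(rake) = 216.3 / sin(60°) = 249.7 m
rate = 249.7 m / 774 ka = 0.000323 m/yr = 0.323 mm/yr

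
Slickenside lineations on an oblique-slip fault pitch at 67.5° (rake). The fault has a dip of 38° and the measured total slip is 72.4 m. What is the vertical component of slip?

41.2 m

dip-slip = net slip × sin(rake) = 72.4 m × sin(67.5°) = 66.89 m
throw = dip-slip × sin(dip) = 66.89 × sin(38°) = 41.2 m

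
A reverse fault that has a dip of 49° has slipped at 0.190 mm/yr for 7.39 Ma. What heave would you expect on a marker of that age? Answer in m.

921 m

dip-slip = rate × time = 0.190 mm/yr × 7.39 Ma = 1404 m
heave = dip-slip × cos(dip) = 1404 × cos(49°) = 921 m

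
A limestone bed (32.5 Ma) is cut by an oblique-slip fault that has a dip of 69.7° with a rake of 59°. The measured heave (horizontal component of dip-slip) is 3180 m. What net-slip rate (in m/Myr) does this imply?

329 m/Myr

dip-slip = heave / cos(dip) = 3180 / cos(69.7°) = 9166 m
net slip = dip-slip / sin(rake) = 9166 / sin(59°) = 10690 m
rate = 10690 m / 32.5 Ma = 0.000329 m/yr = 329 m/Myr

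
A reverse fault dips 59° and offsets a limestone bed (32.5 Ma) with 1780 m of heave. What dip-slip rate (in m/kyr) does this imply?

dip-slip = heave / cos(dip) = 1780 m / cos(59°) = 3456 m
rate = 3456 m / 32.5 Ma = 0.000106 m/yr = 0.106 m/kyr

0.106 m/kyr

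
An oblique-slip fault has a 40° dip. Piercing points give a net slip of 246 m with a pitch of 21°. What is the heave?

67.5 m

dip-slip = net slip × sin(rake) = 246 m × sin(21°) = 88.16 m
heave = dip-slip × cos(dip) = 88.16 × cos(40°) = 67.5 m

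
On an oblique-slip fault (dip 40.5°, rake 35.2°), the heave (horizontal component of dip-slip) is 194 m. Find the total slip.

443 m

dip-slip = heave / cos(dip) = 194 / cos(40.5°) = 255.1 m
net slip = dip-slip / sin(rake) = 255.1 / sin(35.2°) = 443 m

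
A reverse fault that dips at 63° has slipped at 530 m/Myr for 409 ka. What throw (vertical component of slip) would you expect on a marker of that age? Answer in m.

dip-slip = rate × time = 530 m/Myr × 409 ka = 216.8 m
throw = dip-slip × sin(dip) = 216.8 × sin(63°) = 193 m

193 m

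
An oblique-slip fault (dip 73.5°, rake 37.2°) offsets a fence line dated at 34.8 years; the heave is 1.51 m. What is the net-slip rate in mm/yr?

253 mm/yr

dip-slip = heave / cos(dip) = 1.51 / cos(73.5°) = 5.317 m
net slip = dip-slip / sin(rake) = 5.317 / sin(37.2°) = 8.794 m
rate = 8.794 m / 34.8 years = 0.253 m/yr = 253 mm/yr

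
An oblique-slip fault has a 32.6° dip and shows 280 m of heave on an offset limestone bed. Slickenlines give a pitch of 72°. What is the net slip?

dip-slip = heave / cos(dip) = 280 / cos(32.6°) = 332.4 m
net slip = dip-slip / sin(rake) = 332.4 / sin(72°) = 349 m

349 m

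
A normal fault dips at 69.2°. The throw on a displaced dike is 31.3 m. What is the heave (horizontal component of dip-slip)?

11.9 m

heave = throw / tan(dip) = 31.3 / tan(69.2°) = 11.9 m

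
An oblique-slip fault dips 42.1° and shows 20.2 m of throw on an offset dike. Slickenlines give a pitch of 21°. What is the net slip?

dip-slip = throw / sin(dip) = 20.2 / sin(42.1°) = 30.13 m
net slip = dip-slip / sin(rake) = 30.13 / sin(21°) = 84.1 m

84.1 m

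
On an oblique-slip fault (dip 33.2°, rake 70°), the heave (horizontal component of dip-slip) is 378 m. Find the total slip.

481 m

dip-slip = heave / cos(dip) = 378 / cos(33.2°) = 451.7 m
net slip = dip-slip / sin(rake) = 451.7 / sin(70°) = 481 m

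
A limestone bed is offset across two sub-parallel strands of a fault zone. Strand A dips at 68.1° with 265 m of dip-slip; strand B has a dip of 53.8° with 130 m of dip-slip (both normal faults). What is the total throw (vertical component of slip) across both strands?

throw_A = 265 × sin(68.1°) = 245.9 m
throw_B = 130 × sin(53.8°) = 104.9 m
total = 245.9 + 104.9 = 351 m

351 m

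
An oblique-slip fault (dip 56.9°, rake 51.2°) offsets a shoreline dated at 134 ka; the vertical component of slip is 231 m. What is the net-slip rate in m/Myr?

2640 m/Myr

dip-slip = throw / sin(dip) = 231 / sin(56.9°) = 275.7 m
net slip = dip-slip / sin(rake) = 275.7 / sin(51.2°) = 353.8 m
rate = 353.8 m / 134 ka = 0.00264 m/yr = 2640 m/Myr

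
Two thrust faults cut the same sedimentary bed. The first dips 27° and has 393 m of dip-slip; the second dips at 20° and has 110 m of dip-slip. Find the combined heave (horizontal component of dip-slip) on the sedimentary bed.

454 m

heave_A = 393 × cos(27°) = 350.2 m
heave_B = 110 × cos(20°) = 103.4 m
total = 350.2 + 103.4 = 454 m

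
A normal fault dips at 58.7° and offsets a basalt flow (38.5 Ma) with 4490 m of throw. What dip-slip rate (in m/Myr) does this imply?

dip-slip = throw / sin(dip) = 4490 m / sin(58.7°) = 5255 m
rate = 5255 m / 38.5 Ma = 0.000136 m/yr = 136 m/Myr

136 m/Myr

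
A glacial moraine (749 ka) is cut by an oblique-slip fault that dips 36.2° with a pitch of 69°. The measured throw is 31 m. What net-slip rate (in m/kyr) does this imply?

dip-slip = throw / sin(dip) = 31 / sin(36.2°) = 52.49 m
net slip = dip-slip / sin(rake) = 52.49 / sin(69°) = 56.22 m
rate = 56.22 m / 749 ka = 0.0000751 m/yr = 0.0751 m/kyr

0.0751 m/kyr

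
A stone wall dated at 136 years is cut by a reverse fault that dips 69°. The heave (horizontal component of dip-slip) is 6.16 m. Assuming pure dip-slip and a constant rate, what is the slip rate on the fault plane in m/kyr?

126 m/kyr

dip-slip = heave / cos(dip) = 6.16 m / cos(69°) = 17.19 m
rate = 17.19 m / 136 years = 0.126 m/yr = 126 m/kyr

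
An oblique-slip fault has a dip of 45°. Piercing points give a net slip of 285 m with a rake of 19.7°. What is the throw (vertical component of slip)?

dip-slip = net slip × sin(rake) = 285 m × sin(19.7°) = 96.07 m
throw = dip-slip × sin(dip) = 96.07 × sin(45°) = 67.9 m

67.9 m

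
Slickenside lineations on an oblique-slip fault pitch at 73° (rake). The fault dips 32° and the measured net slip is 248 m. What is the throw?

126 m

dip-slip = net slip × sin(rake) = 248 m × sin(73°) = 237.2 m
throw = dip-slip × sin(dip) = 237.2 × sin(32°) = 126 m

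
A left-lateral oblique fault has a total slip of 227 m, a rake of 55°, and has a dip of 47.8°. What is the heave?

125 m

dip-slip = net slip × sin(rake) = 227 m × sin(55°) = 185.9 m
heave = dip-slip × cos(dip) = 185.9 × cos(47.8°) = 125 m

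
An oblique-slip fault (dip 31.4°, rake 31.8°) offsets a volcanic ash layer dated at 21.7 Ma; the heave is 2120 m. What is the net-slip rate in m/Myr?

dip-slip = heave / cos(dip) = 2120 / cos(31.4°) = 2484 m
net slip = dip-slip / sin(rake) = 2484 / sin(31.8°) = 4713 m
rate = 4713 m / 21.7 Ma = 0.000217 m/yr = 217 m/Myr

217 m/Myr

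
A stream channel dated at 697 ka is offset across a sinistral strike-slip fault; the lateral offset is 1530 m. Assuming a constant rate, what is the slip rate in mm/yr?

2.20 mm/yr

rate = 1530 m / 697 ka = 0.00220 m/yr = 2.20 mm/yr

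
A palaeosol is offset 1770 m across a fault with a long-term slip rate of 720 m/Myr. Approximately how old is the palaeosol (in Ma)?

age = offset / rate = 1770 m / (720 m/Myr) = 2.46e+06 yr = 2.46 Ma

2.46 Ma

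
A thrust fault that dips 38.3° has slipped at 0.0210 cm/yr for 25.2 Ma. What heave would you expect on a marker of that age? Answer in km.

4.15 km

dip-slip = rate × time = 0.0210 cm/yr × 25.2 Ma = 5292 m
heave = dip-slip × cos(dip) = 5292 × cos(38.3°) = 4150 m = 4.15 km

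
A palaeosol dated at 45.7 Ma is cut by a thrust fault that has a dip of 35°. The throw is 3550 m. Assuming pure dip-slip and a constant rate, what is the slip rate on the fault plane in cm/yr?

dip-slip = throw / sin(dip) = 3550 m / sin(35°) = 6189 m
rate = 6189 m / 45.7 Ma = 0.000135 m/yr = 0.0135 cm/yr

0.0135 cm/yr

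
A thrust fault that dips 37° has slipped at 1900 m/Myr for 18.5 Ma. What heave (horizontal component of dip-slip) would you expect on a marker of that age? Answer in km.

28.1 km

dip-slip = rate × time = 1900 m/Myr × 18.5 Ma = 35150 m
heave = dip-slip × cos(dip) = 35150 × cos(37°) = 28100 m = 28.1 km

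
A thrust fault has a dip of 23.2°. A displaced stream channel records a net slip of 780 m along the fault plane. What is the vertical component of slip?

throw = dip-slip × sin(dip) = 780 m × sin(23.2°) = 307 m

307 m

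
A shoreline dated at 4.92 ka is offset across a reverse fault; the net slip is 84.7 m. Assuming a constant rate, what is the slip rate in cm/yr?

rate = 84.7 m / 4.92 ka = 0.0172 m/yr = 1.72 cm/yr

1.72 cm/yr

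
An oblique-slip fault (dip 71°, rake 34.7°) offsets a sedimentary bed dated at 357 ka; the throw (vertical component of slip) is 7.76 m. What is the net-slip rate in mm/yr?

0.0404 mm/yr

dip-slip = throw / sin(dip) = 7.76 / sin(71°) = 8.207 m
net slip = dip-slip / sin(rake) = 8.207 / sin(34.7°) = 14.42 m
rate = 14.42 m / 357 ka = 0.0000404 m/yr = 0.0404 mm/yr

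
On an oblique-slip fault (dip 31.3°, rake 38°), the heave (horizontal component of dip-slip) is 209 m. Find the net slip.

397 m

dip-slip = heave / cos(dip) = 209 / cos(31.3°) = 244.6 m
net slip = dip-slip / sin(rake) = 244.6 / sin(38°) = 397 m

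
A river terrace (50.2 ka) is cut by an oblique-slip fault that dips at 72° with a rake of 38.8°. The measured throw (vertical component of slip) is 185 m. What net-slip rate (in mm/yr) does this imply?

6.18 mm/yr

dip-slip = throw / sin(dip) = 185 / sin(72°) = 194.5 m
net slip = dip-slip / sin(rake) = 194.5 / sin(38.8°) = 310.4 m
rate = 310.4 m / 50.2 ka = 0.00618 m/yr = 6.18 mm/yr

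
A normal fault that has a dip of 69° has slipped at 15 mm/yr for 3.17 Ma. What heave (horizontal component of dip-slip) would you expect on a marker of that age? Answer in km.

dip-slip = rate × time = 15 mm/yr × 3.17 Ma = 47550 m
heave = dip-slip × cos(dip) = 47550 × cos(69°) = 17000 m = 17 km

17 km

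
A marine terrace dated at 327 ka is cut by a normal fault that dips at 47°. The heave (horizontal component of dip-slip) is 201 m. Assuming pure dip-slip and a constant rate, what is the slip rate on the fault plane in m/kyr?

0.901 m/kyr

dip-slip = heave / cos(dip) = 201 m / cos(47°) = 294.7 m
rate = 294.7 m / 327 ka = 0.000901 m/yr = 0.901 m/kyr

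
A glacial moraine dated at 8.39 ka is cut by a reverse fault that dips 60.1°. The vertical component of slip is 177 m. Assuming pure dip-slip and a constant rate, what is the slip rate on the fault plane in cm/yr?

dip-slip = throw / sin(dip) = 177 m / sin(60.1°) = 204.2 m
rate = 204.2 m / 8.39 ka = 0.0243 m/yr = 2.43 cm/yr

2.43 cm/yr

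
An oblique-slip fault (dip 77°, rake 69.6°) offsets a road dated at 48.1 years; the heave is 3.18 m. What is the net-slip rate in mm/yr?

dip-slip = heave / cos(dip) = 3.18 / cos(77°) = 14.14 m
net slip = dip-slip / sin(rake) = 14.14 / sin(69.6°) = 15.08 m
rate = 15.08 m / 48.1 years = 0.314 m/yr = 314 mm/yr

314 mm/yr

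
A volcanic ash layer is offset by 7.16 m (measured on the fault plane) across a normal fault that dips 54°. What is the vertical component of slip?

5.79 m

throw = dip-slip × sin(dip) = 7.16 m × sin(54°) = 5.79 m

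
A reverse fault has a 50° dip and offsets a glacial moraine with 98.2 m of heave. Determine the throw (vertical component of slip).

117 m

throw = heave × tan(dip) = 98.2 × tan(50°) = 117 m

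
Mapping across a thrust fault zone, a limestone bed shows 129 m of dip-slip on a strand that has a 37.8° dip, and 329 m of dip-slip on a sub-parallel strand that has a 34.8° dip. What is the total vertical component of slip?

throw_A = 129 × sin(37.8°) = 79.07 m
throw_B = 329 × sin(34.8°) = 187.8 m
total = 79.07 + 187.8 = 267 m

267 m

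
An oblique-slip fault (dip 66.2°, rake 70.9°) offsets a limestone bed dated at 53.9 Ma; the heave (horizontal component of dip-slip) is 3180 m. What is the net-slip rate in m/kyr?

0.155 m/kyr

dip-slip = heave / cos(dip) = 3180 / cos(66.2°) = 7880 m
net slip = dip-slip / sin(rake) = 7880 / sin(70.9°) = 8339 m
rate = 8339 m / 53.9 Ma = 0.000155 m/yr = 0.155 m/kyr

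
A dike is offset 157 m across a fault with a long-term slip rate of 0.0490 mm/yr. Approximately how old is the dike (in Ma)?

3.20 Ma

age = offset / rate = 157 m / (0.0490 mm/yr) = 3.2e+06 yr = 3.20 Ma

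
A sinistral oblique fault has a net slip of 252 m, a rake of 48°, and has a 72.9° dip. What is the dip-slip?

187 m

dip-slip = net slip × sin(rake) = 252 m × sin(48°) = 187 m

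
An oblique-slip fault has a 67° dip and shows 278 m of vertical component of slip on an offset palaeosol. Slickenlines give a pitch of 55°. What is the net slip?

dip-slip = throw / sin(dip) = 278 / sin(67°) = 302 m
net slip = dip-slip / sin(rake) = 302 / sin(55°) = 369 m

369 m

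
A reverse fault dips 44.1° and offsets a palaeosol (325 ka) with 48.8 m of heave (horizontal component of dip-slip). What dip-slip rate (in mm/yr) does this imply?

0.209 mm/yr

dip-slip = heave / cos(dip) = 48.8 m / cos(44.1°) = 67.95 m
rate = 67.95 m / 325 ka = 0.000209 m/yr = 0.209 mm/yr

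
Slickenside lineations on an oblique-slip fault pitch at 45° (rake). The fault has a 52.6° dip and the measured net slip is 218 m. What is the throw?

dip-slip = net slip × sin(rake) = 218 m × sin(45°) = 154.1 m
throw = dip-slip × sin(dip) = 154.1 × sin(52.6°) = 122 m

122 m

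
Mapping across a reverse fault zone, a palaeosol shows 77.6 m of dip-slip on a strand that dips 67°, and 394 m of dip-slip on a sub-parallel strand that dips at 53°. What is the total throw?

throw_A = 77.6 × sin(67°) = 71.43 m
throw_B = 394 × sin(53°) = 314.7 m
total = 71.43 + 314.7 = 386 m

386 m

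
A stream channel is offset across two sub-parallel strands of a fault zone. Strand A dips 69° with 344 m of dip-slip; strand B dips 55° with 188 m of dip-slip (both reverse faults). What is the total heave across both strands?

heave_A = 344 × cos(69°) = 123.3 m
heave_B = 188 × cos(55°) = 107.8 m
total = 123.3 + 107.8 = 231 m

231 m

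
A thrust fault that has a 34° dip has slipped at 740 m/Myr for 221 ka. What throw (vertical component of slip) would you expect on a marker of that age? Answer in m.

91.5 m

dip-slip = rate × time = 740 m/Myr × 221 ka = 163.5 m
throw = dip-slip × sin(dip) = 163.5 × sin(34°) = 91.5 m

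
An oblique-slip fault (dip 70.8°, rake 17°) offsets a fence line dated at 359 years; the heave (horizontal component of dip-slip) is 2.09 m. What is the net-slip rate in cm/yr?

dip-slip = heave / cos(dip) = 2.09 / cos(70.8°) = 6.355 m
net slip = dip-slip / sin(rake) = 6.355 / sin(17°) = 21.74 m
rate = 21.74 m / 359 years = 0.0605 m/yr = 6.05 cm/yr

6.05 cm/yr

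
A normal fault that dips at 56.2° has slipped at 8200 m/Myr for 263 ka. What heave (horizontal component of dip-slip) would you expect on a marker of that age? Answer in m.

dip-slip = rate × time = 8200 m/Myr × 263 ka = 2157 m
heave = dip-slip × cos(dip) = 2157 × cos(56.2°) = 1200 m

1200 m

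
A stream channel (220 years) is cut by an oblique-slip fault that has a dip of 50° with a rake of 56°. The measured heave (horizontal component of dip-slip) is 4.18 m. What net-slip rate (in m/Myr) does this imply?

35700 m/Myr

dip-slip = heave / cos(dip) = 4.18 / cos(50°) = 6.503 m
net slip = dip-slip / sin(rake) = 6.503 / sin(56°) = 7.844 m
rate = 7.844 m / 220 years = 0.0357 m/yr = 35700 m/Myr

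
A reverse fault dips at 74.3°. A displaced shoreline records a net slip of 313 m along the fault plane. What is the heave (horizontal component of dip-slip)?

84.7 m

heave = dip-slip × cos(dip) = 313 m × cos(74.3°) = 84.7 m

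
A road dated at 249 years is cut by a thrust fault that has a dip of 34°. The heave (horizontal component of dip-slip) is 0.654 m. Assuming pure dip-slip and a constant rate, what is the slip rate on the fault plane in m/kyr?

3.17 m/kyr

dip-slip = heave / cos(dip) = 0.654 m / cos(34°) = 0.7889 m
rate = 0.7889 m / 249 years = 0.00317 m/yr = 3.17 m/kyr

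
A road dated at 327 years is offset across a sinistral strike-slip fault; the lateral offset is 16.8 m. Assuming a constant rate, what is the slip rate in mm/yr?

51.4 mm/yr

rate = 16.8 m / 327 years = 0.0514 m/yr = 51.4 mm/yr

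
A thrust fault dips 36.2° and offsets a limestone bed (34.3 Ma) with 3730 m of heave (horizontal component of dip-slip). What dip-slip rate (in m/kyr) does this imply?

0.135 m/kyr

dip-slip = heave / cos(dip) = 3730 m / cos(36.2°) = 4622 m
rate = 4622 m / 34.3 Ma = 0.000135 m/yr = 0.135 m/kyr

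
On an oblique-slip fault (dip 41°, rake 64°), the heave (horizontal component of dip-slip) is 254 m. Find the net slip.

374 m

dip-slip = heave / cos(dip) = 254 / cos(41°) = 336.6 m
net slip = dip-slip / sin(rake) = 336.6 / sin(64°) = 374 m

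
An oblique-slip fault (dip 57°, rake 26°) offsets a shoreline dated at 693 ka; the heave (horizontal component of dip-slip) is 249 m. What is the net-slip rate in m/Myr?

dip-slip = heave / cos(dip) = 249 / cos(57°) = 457.2 m
net slip = dip-slip / sin(rake) = 457.2 / sin(26°) = 1043 m
rate = 1043 m / 693 ka = 0.00150 m/yr = 1500 m/Myr

1500 m/Myr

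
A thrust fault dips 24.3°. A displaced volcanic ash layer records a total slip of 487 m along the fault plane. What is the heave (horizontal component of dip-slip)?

444 m

heave = dip-slip × cos(dip) = 487 m × cos(24.3°) = 444 m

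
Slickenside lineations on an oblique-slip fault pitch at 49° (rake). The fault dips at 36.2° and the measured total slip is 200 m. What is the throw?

89.1 m

dip-slip = net slip × sin(rake) = 200 m × sin(49°) = 150.9 m
throw = dip-slip × sin(dip) = 150.9 × sin(36.2°) = 89.1 m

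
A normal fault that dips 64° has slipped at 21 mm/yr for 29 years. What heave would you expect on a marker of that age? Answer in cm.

dip-slip = rate × time = 21 mm/yr × 29 years = 0.6090 m
heave = dip-slip × cos(dip) = 0.6090 × cos(64°) = 0.267 m = 26.7 cm

26.7 cm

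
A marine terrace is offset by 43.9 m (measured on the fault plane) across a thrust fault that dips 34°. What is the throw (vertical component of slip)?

throw = dip-slip × sin(dip) = 43.9 m × sin(34°) = 24.5 m

24.5 m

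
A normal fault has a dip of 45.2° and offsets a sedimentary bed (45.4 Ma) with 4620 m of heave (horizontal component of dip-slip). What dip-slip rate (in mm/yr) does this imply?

0.144 mm/yr

dip-slip = heave / cos(dip) = 4620 m / cos(45.2°) = 6557 m
rate = 6557 m / 45.4 Ma = 0.000144 m/yr = 0.144 mm/yr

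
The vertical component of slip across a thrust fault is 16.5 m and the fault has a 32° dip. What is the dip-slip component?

dip-slip = throw / sin(dip) = 16.5 / sin(32°) = 31.1 m

31.1 m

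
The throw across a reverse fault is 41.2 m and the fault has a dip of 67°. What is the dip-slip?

44.8 m

dip-slip = throw / sin(dip) = 41.2 / sin(67°) = 44.8 m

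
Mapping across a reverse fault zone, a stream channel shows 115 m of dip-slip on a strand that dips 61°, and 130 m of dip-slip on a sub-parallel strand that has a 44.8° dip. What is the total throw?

192 m

throw_A = 115 × sin(61°) = 100.6 m
throw_B = 130 × sin(44.8°) = 91.60 m
total = 100.6 + 91.60 = 192 m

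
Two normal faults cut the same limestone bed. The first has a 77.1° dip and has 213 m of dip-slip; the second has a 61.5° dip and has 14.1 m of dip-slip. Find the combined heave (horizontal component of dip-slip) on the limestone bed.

heave_A = 213 × cos(77.1°) = 47.55 m
heave_B = 14.1 × cos(61.5°) = 6.728 m
total = 47.55 + 6.728 = 54.3 m

54.3 m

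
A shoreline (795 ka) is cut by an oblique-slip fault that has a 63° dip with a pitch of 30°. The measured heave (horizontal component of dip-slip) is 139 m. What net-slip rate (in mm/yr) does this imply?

dip-slip = heave / cos(dip) = 139 / cos(63°) = 306.2 m
net slip = dip-slip / sin(rake) = 306.2 / sin(30°) = 612.3 m
rate = 612.3 m / 795 ka = 0.000770 m/yr = 0.770 mm/yr

0.770 mm/yr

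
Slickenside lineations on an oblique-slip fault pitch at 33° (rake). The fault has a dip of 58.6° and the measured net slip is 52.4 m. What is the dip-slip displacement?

28.5 m

dip-slip = net slip × sin(rake) = 52.4 m × sin(33°) = 28.5 m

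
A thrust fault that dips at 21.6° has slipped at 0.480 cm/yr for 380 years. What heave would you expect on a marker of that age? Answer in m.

dip-slip = rate × time = 0.480 cm/yr × 380 years = 1.824 m
heave = dip-slip × cos(dip) = 1.824 × cos(21.6°) = 1.70 m

1.70 m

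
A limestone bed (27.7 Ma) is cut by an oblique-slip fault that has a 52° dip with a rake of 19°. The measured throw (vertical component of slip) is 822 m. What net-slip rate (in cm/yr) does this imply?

dip-slip = throw / sin(dip) = 822 / sin(52°) = 1043 m
net slip = dip-slip / sin(rake) = 1043 / sin(19°) = 3204 m
rate = 3204 m / 27.7 Ma = 0.000116 m/yr = 0.0116 cm/yr

0.0116 cm/yr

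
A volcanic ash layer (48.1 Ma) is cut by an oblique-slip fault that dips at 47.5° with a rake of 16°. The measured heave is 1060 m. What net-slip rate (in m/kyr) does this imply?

0.118 m/kyr

dip-slip = heave / cos(dip) = 1060 / cos(47.5°) = 1569 m
net slip = dip-slip / sin(rake) = 1569 / sin(16°) = 5692 m
rate = 5692 m / 48.1 Ma = 0.000118 m/yr = 0.118 m/kyr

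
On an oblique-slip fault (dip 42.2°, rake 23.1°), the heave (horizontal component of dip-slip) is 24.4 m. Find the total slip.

dip-slip = heave / cos(dip) = 24.4 / cos(42.2°) = 32.94 m
net slip = dip-slip / sin(rake) = 32.94 / sin(23.1°) = 84 m

84 m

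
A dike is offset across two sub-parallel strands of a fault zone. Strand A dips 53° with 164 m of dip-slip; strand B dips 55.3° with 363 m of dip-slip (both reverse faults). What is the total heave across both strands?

heave_A = 164 × cos(53°) = 98.70 m
heave_B = 363 × cos(55.3°) = 206.6 m
total = 98.70 + 206.6 = 305 m

305 m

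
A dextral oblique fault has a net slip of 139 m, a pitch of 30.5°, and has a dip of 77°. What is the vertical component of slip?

68.7 m

dip-slip = net slip × sin(rake) = 139 m × sin(30.5°) = 70.55 m
throw = dip-slip × sin(dip) = 70.55 × sin(77°) = 68.7 m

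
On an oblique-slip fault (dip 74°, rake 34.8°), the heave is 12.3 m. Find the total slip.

78.2 m

dip-slip = heave / cos(dip) = 12.3 / cos(74°) = 44.62 m
net slip = dip-slip / sin(rake) = 44.62 / sin(34.8°) = 78.2 m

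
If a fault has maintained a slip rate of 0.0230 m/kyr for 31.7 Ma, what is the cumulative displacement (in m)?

729 m

slip = rate × time = 0.0230 m/kyr × 31.7 Ma = 729 m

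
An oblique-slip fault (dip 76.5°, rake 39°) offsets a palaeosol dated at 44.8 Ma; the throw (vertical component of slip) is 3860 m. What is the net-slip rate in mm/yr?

0.141 mm/yr

dip-slip = throw / sin(dip) = 3860 / sin(76.5°) = 3970 m
net slip = dip-slip / sin(rake) = 3970 / sin(39°) = 6308 m
rate = 6308 m / 44.8 Ma = 0.000141 m/yr = 0.141 mm/yr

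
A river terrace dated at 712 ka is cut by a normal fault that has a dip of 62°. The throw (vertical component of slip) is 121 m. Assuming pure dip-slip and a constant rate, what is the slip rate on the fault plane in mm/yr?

dip-slip = throw / sin(dip) = 121 m / sin(62°) = 137 m
rate = 137 m / 712 ka = 0.000192 m/yr = 0.192 mm/yr

0.192 mm/yr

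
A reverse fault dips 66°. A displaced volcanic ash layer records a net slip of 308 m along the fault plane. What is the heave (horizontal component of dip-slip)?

125 m

heave = dip-slip × cos(dip) = 308 m × cos(66°) = 125 m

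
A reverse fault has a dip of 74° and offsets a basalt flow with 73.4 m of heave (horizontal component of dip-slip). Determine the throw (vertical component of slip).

throw = heave × tan(dip) = 73.4 × tan(74°) = 256 m

256 m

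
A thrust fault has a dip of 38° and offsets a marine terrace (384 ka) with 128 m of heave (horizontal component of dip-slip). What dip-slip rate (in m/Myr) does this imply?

dip-slip = heave / cos(dip) = 128 m / cos(38°) = 162.4 m
rate = 162.4 m / 384 ka = 0.000423 m/yr = 423 m/Myr

423 m/Myr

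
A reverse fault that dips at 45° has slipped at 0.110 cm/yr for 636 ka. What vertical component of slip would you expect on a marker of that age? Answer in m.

dip-slip = rate × time = 0.110 cm/yr × 636 ka = 699.6 m
throw = dip-slip × sin(dip) = 699.6 × sin(45°) = 495 m

495 m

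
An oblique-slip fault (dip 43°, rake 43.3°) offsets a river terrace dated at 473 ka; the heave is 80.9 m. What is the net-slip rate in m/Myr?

dip-slip = heave / cos(dip) = 80.9 / cos(43°) = 110.6 m
net slip = dip-slip / sin(rake) = 110.6 / sin(43.3°) = 161.3 m
rate = 161.3 m / 473 ka = 0.000341 m/yr = 341 m/Myr

341 m/Myr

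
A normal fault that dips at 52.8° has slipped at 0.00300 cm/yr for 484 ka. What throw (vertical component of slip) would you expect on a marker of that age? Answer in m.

dip-slip = rate × time = 0.00300 cm/yr × 484 ka = 14.52 m
throw = dip-slip × sin(dip) = 14.52 × sin(52.8°) = 11.6 m

11.6 m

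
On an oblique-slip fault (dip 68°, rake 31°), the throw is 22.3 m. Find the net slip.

46.7 m

dip-slip = throw / sin(dip) = 22.3 / sin(68°) = 24.05 m
net slip = dip-slip / sin(rake) = 24.05 / sin(31°) = 46.7 m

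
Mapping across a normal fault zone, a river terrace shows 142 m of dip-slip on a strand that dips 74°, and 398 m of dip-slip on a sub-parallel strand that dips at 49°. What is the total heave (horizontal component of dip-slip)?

300 m

heave_A = 142 × cos(74°) = 39.14 m
heave_B = 398 × cos(49°) = 261.1 m
total = 39.14 + 261.1 = 300 m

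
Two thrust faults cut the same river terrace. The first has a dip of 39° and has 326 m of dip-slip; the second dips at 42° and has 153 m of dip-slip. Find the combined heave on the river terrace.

heave_A = 326 × cos(39°) = 253.3 m
heave_B = 153 × cos(42°) = 113.7 m
total = 253.3 + 113.7 = 367 m

367 m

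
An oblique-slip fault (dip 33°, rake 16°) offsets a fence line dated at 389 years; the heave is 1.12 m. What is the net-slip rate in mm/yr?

12.5 mm/yr

dip-slip = heave / cos(dip) = 1.12 / cos(33°) = 1.335 m
net slip = dip-slip / sin(rake) = 1.335 / sin(16°) = 4.845 m
rate = 4.845 m / 389 years = 0.0125 m/yr = 12.5 mm/yr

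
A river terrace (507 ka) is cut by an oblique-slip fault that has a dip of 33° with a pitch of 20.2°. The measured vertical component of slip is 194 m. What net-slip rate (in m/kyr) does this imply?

dip-slip = throw / sin(dip) = 194 / sin(33°) = 356.2 m
net slip = dip-slip / sin(rake) = 356.2 / sin(20.2°) = 1032 m
rate = 1032 m / 507 ka = 0.00203 m/yr = 2.03 m/kyr

2.03 m/kyr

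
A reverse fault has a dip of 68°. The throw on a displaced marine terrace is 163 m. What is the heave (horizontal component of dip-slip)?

heave = throw / tan(dip) = 163 / tan(68°) = 65.9 m

65.9 m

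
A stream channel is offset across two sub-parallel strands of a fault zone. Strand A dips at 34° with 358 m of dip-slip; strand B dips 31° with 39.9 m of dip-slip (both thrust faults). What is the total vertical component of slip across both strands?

throw_A = 358 × sin(34°) = 200.2 m
throw_B = 39.9 × sin(31°) = 20.55 m
total = 200.2 + 20.55 = 221 m

221 m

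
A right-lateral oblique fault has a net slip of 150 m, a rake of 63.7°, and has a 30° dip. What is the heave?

dip-slip = net slip × sin(rake) = 150 m × sin(63.7°) = 134.5 m
heave = dip-slip × cos(dip) = 134.5 × cos(30°) = 116 m

116 m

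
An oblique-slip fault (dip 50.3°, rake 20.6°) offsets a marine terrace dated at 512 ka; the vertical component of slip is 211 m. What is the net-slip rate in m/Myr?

1520 m/Myr

dip-slip = throw / sin(dip) = 211 / sin(50.3°) = 274.2 m
net slip = dip-slip / sin(rake) = 274.2 / sin(20.6°) = 779.4 m
rate = 779.4 m / 512 ka = 0.00152 m/yr = 1520 m/Myr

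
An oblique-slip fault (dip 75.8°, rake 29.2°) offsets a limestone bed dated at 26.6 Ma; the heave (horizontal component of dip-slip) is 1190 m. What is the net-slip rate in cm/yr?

dip-slip = heave / cos(dip) = 1190 / cos(75.8°) = 4851 m
net slip = dip-slip / sin(rake) = 4851 / sin(29.2°) = 9944 m
rate = 9944 m / 26.6 Ma = 0.000374 m/yr = 0.0374 cm/yr

0.0374 cm/yr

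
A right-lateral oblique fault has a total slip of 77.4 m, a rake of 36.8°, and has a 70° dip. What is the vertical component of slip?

dip-slip = net slip × sin(rake) = 77.4 m × sin(36.8°) = 46.36 m
throw = dip-slip × sin(dip) = 46.36 × sin(70°) = 43.6 m

43.6 m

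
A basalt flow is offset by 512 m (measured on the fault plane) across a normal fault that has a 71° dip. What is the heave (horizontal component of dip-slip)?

167 m

heave = dip-slip × cos(dip) = 512 m × cos(71°) = 167 m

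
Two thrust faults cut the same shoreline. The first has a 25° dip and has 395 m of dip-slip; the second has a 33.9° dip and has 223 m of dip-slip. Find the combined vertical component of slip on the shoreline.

throw_A = 395 × sin(25°) = 166.9 m
throw_B = 223 × sin(33.9°) = 124.4 m
total = 166.9 + 124.4 = 291 m

291 m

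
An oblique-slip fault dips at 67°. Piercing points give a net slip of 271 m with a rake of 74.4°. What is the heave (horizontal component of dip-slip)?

dip-slip = net slip × sin(rake) = 271 m × sin(74.4°) = 261 m
heave = dip-slip × cos(dip) = 261 × cos(67°) = 102 m

102 m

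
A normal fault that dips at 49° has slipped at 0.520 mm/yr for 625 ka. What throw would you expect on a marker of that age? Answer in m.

dip-slip = rate × time = 0.520 mm/yr × 625 ka = 325 m
throw = dip-slip × sin(dip) = 325 × sin(49°) = 245 m

245 m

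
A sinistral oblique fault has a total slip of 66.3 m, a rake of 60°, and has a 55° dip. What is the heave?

32.9 m

dip-slip = net slip × sin(rake) = 66.3 m × sin(60°) = 57.42 m
heave = dip-slip × cos(dip) = 57.42 × cos(55°) = 32.9 m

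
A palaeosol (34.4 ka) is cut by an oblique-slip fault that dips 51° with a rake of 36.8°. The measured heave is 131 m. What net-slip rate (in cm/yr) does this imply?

dip-slip = heave / cos(dip) = 131 / cos(51°) = 208.2 m
net slip = dip-slip / sin(rake) = 208.2 / sin(36.8°) = 347.5 m
rate = 347.5 m / 34.4 ka = 0.0101 m/yr = 1.01 cm/yr

1.01 cm/yr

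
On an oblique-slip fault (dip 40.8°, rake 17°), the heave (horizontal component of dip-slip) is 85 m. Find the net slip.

dip-slip = heave / cos(dip) = 85 / cos(40.8°) = 112.3 m
net slip = dip-slip / sin(rake) = 112.3 / sin(17°) = 384 m

384 m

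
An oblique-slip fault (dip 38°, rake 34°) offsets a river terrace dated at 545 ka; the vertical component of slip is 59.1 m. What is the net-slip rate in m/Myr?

dip-slip = throw / sin(dip) = 59.1 / sin(38°) = 95.99 m
net slip = dip-slip / sin(rake) = 95.99 / sin(34°) = 171.7 m
rate = 171.7 m / 545 ka = 0.000315 m/yr = 315 m/Myr

315 m/Myr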